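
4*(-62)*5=-1240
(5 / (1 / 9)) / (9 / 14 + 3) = 210 / 17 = 12.35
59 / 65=0.91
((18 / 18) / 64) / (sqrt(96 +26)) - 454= -454 +sqrt(122) / 7808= -454.00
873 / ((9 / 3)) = 291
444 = 444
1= 1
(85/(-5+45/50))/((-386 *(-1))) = -425/7913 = -0.05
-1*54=-54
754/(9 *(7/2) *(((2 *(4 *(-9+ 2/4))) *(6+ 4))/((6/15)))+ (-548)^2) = 377/123377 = 0.00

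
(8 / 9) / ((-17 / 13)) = -104 / 153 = -0.68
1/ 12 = 0.08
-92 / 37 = -2.49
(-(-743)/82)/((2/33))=149.51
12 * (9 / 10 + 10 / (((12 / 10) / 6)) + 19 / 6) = 3244 / 5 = 648.80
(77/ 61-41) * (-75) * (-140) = -25452000/ 61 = -417245.90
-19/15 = -1.27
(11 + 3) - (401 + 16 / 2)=-395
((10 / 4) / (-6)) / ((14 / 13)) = -65 / 168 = -0.39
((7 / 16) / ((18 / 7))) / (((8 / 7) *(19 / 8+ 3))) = 343 / 12384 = 0.03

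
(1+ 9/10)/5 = 19/50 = 0.38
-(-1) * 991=991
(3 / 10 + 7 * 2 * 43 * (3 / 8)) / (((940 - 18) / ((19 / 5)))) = 85899 / 92200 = 0.93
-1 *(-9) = 9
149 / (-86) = -1.73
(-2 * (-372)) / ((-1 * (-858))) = 124 / 143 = 0.87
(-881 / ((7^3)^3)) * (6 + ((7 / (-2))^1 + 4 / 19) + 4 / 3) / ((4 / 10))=-2030705 / 9200622396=-0.00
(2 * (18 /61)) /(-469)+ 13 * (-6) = -2231538 /28609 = -78.00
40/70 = 4/7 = 0.57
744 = 744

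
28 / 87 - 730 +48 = -59306 / 87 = -681.68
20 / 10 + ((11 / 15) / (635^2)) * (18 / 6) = 4032261 / 2016125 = 2.00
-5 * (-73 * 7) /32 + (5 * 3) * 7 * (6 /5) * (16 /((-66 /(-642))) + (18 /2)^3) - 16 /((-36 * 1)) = 353372881 /3168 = 111544.47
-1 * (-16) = 16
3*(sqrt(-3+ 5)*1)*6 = 18*sqrt(2) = 25.46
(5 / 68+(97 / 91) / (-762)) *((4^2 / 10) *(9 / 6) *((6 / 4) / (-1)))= -510171 / 1964690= -0.26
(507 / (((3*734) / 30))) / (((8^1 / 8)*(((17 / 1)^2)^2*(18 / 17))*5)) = 169 / 10818426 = 0.00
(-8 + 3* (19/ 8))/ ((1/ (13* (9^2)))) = -7371/ 8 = -921.38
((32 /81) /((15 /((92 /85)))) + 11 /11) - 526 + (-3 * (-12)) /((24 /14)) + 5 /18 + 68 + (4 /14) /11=-6929012249 /15904350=-435.67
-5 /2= -2.50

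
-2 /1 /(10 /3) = -3 /5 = -0.60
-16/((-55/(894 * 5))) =14304/11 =1300.36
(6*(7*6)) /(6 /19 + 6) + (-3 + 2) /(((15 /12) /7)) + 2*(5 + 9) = 623 /10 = 62.30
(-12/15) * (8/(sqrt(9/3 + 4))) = -32 * sqrt(7)/35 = -2.42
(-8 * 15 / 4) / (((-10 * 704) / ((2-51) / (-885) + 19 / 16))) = 17599 / 3322880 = 0.01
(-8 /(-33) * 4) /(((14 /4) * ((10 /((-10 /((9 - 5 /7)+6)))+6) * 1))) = -0.03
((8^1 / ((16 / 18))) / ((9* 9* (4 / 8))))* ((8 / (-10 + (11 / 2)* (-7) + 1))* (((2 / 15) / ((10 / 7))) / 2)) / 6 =-56 / 192375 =-0.00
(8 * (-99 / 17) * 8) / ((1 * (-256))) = 99 / 68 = 1.46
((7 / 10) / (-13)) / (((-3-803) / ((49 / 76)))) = 343 / 7963280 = 0.00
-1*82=-82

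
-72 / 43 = -1.67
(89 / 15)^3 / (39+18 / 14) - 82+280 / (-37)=-2971512529 / 35214750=-84.38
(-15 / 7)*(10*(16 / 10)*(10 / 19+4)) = -20640 / 133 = -155.19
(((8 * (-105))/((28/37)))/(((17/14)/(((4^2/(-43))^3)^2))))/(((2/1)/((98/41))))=-12775178895360/4405990045153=-2.90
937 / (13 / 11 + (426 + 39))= 10307 / 5128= 2.01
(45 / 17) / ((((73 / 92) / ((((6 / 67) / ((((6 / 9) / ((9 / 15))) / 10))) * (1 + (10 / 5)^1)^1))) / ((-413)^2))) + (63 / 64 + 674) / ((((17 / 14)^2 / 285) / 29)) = 116683828852605 / 22615984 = 5159352.29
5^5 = 3125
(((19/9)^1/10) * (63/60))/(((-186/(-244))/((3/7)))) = 1159/9300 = 0.12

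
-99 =-99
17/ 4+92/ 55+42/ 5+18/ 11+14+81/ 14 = 55047/ 1540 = 35.74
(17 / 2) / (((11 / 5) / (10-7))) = 255 / 22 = 11.59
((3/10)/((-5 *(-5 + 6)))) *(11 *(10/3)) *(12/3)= -44/5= -8.80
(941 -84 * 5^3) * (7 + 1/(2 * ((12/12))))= -143385/2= -71692.50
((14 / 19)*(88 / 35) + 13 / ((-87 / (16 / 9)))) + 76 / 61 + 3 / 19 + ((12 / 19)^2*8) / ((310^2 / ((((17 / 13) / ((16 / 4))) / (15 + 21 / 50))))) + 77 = 22141580507083022 / 276801644912715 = 79.99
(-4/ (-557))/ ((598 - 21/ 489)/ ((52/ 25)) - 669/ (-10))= 169520/ 8365358529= 0.00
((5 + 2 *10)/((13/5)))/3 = 125/39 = 3.21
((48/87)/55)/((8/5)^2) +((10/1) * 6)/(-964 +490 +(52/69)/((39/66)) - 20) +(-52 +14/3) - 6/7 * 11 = -25909025833/455505204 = -56.88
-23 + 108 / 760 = -22.86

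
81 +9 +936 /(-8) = -27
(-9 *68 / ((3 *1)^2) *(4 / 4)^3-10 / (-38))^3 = -2131746903 / 6859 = -310795.58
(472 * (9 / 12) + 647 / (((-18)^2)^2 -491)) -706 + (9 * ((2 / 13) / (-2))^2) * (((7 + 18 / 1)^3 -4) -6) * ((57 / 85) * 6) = 898708480361 / 300185405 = 2993.84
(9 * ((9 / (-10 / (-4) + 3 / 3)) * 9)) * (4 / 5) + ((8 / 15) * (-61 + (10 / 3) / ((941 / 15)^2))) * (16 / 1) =-353.90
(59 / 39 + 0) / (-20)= -59 / 780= -0.08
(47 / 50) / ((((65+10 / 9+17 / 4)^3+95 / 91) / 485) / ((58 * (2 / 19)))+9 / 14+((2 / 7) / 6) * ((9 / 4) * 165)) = 1122655427712 / 162380102394065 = 0.01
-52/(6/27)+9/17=-3969/17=-233.47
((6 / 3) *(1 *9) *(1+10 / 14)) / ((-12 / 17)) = -306 / 7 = -43.71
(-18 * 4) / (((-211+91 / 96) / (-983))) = -6794496 / 20165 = -336.95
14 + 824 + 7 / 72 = 60343 / 72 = 838.10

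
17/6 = 2.83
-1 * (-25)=25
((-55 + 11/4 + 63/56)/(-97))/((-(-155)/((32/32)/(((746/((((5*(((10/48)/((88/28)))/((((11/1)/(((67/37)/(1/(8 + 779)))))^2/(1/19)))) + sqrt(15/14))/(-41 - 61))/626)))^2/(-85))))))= -677799139942530266050264495/62065732098601124871692873517985038336 - 28429052584225*sqrt(210)/5335529193975530521669902336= -1.100e-11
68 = 68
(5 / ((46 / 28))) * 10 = 700 / 23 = 30.43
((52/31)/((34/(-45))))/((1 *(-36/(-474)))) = -15405/527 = -29.23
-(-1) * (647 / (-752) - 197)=-148791 / 752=-197.86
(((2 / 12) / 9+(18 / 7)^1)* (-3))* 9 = -979 / 14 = -69.93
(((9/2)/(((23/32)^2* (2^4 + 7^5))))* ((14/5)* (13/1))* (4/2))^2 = 2813375545344/1979968325017225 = 0.00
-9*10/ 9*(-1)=10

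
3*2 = 6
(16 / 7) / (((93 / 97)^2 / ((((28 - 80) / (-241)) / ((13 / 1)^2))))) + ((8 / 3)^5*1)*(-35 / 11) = -429.06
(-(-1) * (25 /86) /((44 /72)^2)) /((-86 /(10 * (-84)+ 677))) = 330075 /223729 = 1.48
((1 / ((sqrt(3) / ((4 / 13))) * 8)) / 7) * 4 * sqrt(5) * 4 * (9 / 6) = 4 * sqrt(15) / 91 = 0.17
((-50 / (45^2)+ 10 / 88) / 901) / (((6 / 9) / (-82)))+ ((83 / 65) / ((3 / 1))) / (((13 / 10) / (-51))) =-3022831429 / 180895572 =-16.71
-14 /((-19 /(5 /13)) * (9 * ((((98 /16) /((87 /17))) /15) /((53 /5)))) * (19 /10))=1229600 /558467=2.20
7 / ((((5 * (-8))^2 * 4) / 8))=7 / 800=0.01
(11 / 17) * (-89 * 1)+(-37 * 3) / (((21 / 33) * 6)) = -20625 / 238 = -86.66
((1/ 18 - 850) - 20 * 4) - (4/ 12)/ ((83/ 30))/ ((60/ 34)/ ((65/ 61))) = -84756187/ 91134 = -930.02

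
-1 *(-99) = 99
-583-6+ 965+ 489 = 865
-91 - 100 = -191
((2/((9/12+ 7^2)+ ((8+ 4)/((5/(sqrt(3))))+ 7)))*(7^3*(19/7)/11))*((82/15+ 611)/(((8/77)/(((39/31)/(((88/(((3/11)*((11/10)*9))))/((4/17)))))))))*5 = 24007755341115/29711085844-253826488188*sqrt(3)/7427771461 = 748.85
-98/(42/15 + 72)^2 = -1225/69938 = -0.02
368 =368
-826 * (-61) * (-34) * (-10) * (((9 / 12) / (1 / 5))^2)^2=3387769628.91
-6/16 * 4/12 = -0.12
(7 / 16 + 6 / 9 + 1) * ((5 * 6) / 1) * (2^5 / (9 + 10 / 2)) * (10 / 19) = 10100 / 133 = 75.94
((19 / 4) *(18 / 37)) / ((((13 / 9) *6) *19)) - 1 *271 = -521377 / 1924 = -270.99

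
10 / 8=5 / 4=1.25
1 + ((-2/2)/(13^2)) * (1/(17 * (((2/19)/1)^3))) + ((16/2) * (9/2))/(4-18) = -300837/160888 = -1.87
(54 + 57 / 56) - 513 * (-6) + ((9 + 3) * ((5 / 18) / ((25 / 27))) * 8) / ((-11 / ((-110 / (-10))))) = 869181 / 280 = 3104.22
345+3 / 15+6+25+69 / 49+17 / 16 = 1484389 / 3920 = 378.67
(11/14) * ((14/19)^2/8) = 77/1444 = 0.05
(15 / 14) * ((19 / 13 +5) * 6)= 540 / 13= 41.54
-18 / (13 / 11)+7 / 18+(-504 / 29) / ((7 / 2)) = -134413 / 6786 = -19.81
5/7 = 0.71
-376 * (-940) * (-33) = -11663520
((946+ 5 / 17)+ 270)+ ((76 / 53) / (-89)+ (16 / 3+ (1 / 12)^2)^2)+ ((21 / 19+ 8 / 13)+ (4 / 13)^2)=6655969969947167 / 5339247922944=1246.61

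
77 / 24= 3.21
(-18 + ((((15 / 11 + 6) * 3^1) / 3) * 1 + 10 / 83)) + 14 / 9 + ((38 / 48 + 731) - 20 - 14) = 688.83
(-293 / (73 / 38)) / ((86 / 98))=-545566 / 3139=-173.80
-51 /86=-0.59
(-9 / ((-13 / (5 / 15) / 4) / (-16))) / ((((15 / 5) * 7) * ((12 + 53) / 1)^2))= -64 / 384475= -0.00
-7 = -7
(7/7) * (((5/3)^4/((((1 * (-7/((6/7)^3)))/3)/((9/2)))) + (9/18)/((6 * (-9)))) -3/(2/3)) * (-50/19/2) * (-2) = -89982175/2463426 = -36.53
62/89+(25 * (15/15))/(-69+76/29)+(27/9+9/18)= 3.82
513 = 513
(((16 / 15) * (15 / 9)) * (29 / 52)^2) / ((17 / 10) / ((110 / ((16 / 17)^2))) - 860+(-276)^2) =3931675 / 535547695644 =0.00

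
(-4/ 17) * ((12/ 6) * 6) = -48/ 17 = -2.82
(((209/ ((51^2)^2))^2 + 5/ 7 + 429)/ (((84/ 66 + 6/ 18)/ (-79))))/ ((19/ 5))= -598176051229772731375/ 107539413758918883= -5562.39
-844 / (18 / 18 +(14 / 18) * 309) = -633 / 181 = -3.50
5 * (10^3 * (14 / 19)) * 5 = 350000 / 19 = 18421.05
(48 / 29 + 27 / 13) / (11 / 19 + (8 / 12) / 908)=5201478 / 807911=6.44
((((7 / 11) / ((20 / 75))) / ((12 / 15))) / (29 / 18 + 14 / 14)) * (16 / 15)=630 / 517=1.22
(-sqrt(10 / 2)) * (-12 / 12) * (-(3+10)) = -13 * sqrt(5) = -29.07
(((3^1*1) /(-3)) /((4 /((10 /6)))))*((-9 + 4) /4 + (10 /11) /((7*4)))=625 /1232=0.51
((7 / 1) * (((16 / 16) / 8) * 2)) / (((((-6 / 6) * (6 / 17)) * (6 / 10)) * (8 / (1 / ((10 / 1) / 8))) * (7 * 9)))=-17 / 1296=-0.01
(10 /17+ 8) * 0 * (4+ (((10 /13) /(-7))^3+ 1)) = 0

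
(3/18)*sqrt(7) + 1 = sqrt(7)/6 + 1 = 1.44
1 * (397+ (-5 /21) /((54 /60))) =74983 /189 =396.74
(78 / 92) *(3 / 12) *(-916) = -194.15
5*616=3080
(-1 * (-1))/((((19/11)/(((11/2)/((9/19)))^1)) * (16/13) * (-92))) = -1573/26496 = -0.06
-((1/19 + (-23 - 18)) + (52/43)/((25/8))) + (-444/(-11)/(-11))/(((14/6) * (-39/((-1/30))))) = 9121716616/224899675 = 40.56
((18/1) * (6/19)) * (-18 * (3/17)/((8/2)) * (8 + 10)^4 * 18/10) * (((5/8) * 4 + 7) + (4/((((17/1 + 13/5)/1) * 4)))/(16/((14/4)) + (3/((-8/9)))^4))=-352793449724769072/43537352495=-8103236.18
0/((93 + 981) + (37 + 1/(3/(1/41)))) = 0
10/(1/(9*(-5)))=-450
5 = 5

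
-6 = -6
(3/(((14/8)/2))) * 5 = 120/7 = 17.14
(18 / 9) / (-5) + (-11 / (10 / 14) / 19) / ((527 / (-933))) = 10363 / 10013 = 1.03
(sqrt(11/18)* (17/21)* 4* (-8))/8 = -34* sqrt(22)/63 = -2.53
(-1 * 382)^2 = 145924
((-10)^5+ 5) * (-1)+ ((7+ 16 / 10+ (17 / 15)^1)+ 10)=1500221 / 15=100014.73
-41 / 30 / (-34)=41 / 1020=0.04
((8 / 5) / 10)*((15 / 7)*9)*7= 108 / 5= 21.60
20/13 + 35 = 475/13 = 36.54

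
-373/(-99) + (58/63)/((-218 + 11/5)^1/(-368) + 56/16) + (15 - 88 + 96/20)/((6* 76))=5073434297/1320035640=3.84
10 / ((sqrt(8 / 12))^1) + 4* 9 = 5* sqrt(6) + 36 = 48.25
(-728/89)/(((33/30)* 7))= -1040/979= -1.06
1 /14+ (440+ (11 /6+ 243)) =14383 /21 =684.90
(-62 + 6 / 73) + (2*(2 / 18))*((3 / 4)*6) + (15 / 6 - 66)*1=-18165 / 146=-124.42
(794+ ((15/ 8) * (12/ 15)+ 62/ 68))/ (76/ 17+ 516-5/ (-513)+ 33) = 6945507/ 4826902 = 1.44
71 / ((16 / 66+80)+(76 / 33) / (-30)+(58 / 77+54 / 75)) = 1230075 / 1414394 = 0.87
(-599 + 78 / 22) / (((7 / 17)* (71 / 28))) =-445400 / 781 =-570.29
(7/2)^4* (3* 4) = 7203/4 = 1800.75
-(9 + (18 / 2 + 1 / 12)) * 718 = -77903 / 6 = -12983.83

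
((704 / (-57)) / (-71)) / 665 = 704 / 2691255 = 0.00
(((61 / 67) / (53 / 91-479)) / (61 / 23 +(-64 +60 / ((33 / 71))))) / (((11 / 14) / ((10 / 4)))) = -4468555 / 49992954768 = -0.00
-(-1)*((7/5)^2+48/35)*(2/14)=583/1225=0.48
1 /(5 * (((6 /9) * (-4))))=-3 /40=-0.08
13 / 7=1.86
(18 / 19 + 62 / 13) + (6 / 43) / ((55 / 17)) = 3364574 / 584155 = 5.76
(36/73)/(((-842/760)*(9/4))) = -6080/30733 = -0.20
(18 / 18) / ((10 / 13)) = 1.30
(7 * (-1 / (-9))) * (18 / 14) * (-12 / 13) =-0.92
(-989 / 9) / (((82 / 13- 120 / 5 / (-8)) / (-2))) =25714 / 1089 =23.61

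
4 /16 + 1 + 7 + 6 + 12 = 105 /4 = 26.25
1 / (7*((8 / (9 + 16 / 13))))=19 / 104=0.18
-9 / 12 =-3 / 4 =-0.75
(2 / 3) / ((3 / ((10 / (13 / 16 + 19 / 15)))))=1600 / 1497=1.07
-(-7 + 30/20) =11/2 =5.50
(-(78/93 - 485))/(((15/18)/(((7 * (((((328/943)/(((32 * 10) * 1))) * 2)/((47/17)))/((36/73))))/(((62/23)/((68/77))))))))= 105548291/49683700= 2.12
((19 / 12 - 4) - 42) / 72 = -533 / 864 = -0.62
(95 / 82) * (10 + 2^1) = 570 / 41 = 13.90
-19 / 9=-2.11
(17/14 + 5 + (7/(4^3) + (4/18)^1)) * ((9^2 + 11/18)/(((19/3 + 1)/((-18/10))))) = -38771317/295680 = -131.13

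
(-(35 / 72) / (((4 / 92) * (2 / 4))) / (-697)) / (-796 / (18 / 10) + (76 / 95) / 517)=-297275 / 4097668576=-0.00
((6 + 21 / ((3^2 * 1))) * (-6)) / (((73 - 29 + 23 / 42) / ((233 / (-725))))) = 19572 / 54259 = 0.36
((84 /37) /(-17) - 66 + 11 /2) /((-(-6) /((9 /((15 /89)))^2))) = -1812570351 /62900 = -28816.70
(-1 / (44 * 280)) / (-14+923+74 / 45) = -9 / 100972256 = -0.00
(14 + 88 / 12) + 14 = 35.33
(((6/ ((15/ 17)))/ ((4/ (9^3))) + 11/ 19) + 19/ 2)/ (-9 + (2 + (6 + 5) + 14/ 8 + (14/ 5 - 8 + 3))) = 474764/ 1349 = 351.94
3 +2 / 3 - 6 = -7 / 3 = -2.33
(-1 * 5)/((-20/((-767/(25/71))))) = -54457/100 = -544.57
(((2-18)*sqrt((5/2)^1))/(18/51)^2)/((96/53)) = -15317*sqrt(10)/432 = -112.12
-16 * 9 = -144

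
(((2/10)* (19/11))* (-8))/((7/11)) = -152/35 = -4.34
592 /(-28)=-148 /7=-21.14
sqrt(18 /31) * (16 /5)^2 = 768 * sqrt(62) /775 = 7.80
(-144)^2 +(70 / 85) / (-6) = 1057529 / 51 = 20735.86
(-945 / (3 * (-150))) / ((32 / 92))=483 / 80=6.04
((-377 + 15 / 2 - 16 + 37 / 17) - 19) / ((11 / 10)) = -68395 / 187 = -365.75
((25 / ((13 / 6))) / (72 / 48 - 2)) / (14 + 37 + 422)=-300 / 6149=-0.05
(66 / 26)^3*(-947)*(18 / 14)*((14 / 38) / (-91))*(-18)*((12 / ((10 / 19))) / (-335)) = 98.78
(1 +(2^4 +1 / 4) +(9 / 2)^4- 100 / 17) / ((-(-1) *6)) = 114629 / 1632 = 70.24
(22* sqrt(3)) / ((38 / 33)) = 363* sqrt(3) / 19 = 33.09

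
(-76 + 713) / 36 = 637 / 36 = 17.69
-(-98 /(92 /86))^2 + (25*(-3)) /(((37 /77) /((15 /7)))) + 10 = -8716.61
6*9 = 54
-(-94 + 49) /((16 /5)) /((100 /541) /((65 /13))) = 24345 /64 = 380.39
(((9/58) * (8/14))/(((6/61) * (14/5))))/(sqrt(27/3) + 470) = 915/1344266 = 0.00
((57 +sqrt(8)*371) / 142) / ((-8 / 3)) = -1113*sqrt(2) / 568 - 171 / 1136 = -2.92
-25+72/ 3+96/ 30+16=18.20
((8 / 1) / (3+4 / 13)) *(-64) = -6656 / 43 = -154.79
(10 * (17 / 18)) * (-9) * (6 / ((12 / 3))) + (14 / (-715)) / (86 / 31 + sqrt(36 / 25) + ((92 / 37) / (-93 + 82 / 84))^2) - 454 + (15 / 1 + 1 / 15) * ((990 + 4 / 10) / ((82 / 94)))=1307878373434976156093 / 79149112493493900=16524.23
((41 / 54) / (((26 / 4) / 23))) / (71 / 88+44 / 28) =580888 / 514215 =1.13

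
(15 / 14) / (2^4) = 15 / 224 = 0.07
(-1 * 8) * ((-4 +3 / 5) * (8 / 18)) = 544 / 45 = 12.09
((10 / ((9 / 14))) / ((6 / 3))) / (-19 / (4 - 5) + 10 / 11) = 770 / 1971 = 0.39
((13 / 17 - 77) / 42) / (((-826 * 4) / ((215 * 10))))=58050 / 49147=1.18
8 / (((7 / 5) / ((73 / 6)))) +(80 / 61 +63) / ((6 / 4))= 47994 / 427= 112.40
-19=-19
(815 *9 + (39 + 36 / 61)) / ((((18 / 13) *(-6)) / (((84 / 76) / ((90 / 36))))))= -1364545 / 3477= -392.45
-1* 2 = -2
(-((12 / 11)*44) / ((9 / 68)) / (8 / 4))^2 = 295936 / 9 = 32881.78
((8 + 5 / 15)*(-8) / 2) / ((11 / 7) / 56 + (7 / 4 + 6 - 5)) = -39200 / 3267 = -12.00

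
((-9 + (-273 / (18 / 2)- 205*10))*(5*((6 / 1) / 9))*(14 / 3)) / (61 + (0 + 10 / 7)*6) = -6142640 / 13149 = -467.16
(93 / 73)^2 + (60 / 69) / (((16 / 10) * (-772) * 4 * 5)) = 1228546507 / 756973792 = 1.62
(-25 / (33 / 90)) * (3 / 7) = -2250 / 77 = -29.22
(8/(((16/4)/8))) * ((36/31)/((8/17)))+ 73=3487/31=112.48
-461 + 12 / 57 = -8755 / 19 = -460.79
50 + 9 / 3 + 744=797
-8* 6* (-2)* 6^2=3456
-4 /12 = -1 /3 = -0.33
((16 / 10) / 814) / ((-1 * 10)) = -2 / 10175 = -0.00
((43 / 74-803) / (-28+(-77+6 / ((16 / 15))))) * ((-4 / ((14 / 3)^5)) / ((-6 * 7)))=1603233 / 4614193780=0.00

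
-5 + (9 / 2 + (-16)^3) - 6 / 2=-4099.50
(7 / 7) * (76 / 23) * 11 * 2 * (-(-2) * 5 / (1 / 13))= 217360 / 23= 9450.43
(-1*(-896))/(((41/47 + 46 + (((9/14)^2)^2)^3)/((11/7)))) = 3751776345347588096/124909963150991695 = 30.04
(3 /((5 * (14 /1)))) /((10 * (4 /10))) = 3 /280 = 0.01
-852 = -852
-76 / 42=-38 / 21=-1.81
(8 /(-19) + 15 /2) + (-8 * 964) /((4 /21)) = -1538275 /38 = -40480.92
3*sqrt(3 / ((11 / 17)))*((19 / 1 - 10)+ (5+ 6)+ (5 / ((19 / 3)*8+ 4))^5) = 7118207267565*sqrt(561) / 1305004248064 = 129.19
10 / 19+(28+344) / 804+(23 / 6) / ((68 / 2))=286115 / 259692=1.10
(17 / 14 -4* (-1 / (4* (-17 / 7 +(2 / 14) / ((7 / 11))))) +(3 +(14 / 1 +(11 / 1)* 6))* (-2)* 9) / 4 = -373.31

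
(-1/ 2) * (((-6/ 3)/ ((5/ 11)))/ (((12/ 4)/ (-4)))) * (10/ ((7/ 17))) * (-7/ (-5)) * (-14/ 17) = 1232/ 15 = 82.13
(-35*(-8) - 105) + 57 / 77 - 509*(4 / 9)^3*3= 779924 / 18711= 41.68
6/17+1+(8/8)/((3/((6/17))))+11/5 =312/85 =3.67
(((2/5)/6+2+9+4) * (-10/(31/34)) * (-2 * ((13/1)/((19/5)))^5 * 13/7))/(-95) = -92723000890000/30626868531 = -3027.51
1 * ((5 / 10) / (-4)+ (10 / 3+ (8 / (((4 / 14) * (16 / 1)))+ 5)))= 239 / 24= 9.96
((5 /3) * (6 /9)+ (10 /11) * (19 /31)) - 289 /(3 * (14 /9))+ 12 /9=-2531855 /42966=-58.93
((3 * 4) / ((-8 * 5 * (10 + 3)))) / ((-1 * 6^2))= 1 / 1560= 0.00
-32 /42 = -16 /21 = -0.76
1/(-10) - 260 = -2601/10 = -260.10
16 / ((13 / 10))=160 / 13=12.31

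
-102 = -102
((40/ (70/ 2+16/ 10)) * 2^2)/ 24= 0.18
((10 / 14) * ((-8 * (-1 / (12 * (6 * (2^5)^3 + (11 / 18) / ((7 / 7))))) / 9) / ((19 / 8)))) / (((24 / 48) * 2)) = 32 / 282408609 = 0.00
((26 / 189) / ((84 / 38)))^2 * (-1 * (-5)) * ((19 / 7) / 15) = 1159171 / 330812181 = 0.00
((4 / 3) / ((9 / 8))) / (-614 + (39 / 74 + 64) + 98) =-2368 / 902043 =-0.00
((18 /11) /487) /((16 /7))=63 /42856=0.00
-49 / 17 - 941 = -16046 / 17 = -943.88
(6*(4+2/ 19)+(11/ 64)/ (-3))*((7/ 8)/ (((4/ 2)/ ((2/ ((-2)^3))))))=-627529/ 233472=-2.69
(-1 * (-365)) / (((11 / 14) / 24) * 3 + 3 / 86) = 1757840 / 641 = 2742.34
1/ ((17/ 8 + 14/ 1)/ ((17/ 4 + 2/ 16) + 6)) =83/ 129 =0.64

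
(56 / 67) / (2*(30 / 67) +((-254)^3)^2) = 14 / 4497975764546623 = 0.00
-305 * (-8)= 2440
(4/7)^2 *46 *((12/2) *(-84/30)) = -8832/35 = -252.34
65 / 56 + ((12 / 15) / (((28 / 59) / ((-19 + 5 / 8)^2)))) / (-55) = -1131931 / 123200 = -9.19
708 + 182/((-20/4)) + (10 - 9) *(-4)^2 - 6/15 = 3436/5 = 687.20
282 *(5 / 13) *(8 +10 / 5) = 14100 / 13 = 1084.62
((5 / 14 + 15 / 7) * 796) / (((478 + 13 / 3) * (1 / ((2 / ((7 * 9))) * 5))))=19900 / 30387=0.65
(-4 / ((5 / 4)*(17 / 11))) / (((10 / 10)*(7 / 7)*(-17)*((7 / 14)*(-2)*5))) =-0.02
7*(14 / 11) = 98 / 11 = 8.91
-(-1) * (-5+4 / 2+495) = 492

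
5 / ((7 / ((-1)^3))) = -5 / 7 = -0.71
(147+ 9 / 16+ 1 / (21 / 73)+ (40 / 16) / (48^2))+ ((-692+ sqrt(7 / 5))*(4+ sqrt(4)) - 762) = -153634045 / 32256+ 6*sqrt(35) / 5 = -4755.86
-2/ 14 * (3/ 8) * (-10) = 15/ 28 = 0.54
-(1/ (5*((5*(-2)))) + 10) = -9.98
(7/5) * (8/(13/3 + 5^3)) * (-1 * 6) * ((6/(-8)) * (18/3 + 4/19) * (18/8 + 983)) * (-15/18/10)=-14648697/73720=-198.71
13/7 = 1.86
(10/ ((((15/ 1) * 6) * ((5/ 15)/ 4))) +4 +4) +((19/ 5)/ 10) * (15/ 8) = 2411/ 240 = 10.05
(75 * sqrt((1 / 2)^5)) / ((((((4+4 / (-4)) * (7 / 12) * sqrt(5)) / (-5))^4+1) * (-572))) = -15000 * sqrt(2) / 1258543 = -0.02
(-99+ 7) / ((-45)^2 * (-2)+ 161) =92 / 3889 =0.02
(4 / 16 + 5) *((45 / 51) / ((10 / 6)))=2.78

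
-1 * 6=-6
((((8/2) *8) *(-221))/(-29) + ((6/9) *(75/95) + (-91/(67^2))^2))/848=2713514214449/9415570985008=0.29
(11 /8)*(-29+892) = 1186.62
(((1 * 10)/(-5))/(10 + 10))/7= -0.01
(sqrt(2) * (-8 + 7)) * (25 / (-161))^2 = -625 * sqrt(2) / 25921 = -0.03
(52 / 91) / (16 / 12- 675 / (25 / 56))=-3 / 7931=-0.00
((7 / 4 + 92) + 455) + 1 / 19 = 41709 / 76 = 548.80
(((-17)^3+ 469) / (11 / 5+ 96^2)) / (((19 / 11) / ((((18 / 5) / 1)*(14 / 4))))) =-3079692 / 875729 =-3.52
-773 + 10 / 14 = -5406 / 7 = -772.29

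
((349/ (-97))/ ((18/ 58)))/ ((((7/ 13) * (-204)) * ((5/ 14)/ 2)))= 131573/ 222615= 0.59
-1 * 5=-5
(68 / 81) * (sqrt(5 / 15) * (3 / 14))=0.10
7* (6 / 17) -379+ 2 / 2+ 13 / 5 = -31699 / 85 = -372.93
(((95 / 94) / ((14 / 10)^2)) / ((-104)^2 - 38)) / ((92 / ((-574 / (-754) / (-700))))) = -3895 / 6887336176448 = -0.00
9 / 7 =1.29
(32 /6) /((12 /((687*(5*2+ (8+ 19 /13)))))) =231748 /39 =5942.26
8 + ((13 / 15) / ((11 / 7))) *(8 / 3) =4688 / 495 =9.47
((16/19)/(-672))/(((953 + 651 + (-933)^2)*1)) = -1/695930214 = -0.00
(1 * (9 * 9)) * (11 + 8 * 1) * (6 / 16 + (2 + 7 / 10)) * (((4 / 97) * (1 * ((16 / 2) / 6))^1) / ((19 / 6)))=82.17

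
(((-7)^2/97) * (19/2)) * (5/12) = 4655/2328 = 2.00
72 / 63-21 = -139 / 7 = -19.86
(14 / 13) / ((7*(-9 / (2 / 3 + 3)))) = -22 / 351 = -0.06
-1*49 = -49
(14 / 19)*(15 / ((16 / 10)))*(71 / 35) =1065 / 76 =14.01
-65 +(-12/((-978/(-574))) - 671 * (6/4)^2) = -1031329/652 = -1581.79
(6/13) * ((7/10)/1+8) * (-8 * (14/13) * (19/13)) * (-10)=1110816/2197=505.61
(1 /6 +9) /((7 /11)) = 605 /42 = 14.40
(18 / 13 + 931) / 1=12121 / 13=932.38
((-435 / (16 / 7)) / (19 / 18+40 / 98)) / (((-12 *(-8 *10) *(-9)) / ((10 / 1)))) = 49735 / 330496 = 0.15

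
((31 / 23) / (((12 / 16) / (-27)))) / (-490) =558 / 5635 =0.10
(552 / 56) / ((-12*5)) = -23 / 140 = -0.16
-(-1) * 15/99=5/33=0.15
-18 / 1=-18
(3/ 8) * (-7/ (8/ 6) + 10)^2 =1083/ 128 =8.46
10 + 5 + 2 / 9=137 / 9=15.22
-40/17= -2.35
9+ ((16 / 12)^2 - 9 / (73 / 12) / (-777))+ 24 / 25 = 49941487 / 4254075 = 11.74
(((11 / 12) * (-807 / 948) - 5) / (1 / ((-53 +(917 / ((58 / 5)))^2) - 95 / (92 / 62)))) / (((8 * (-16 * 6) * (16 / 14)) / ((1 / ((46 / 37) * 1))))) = 13012087809707 / 400581459968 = 32.48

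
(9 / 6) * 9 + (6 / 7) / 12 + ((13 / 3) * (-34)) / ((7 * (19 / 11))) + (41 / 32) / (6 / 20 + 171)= 725639 / 520752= 1.39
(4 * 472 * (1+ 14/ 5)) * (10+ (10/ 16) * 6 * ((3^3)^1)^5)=386043065672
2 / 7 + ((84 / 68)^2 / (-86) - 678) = -117910463 / 173978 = -677.73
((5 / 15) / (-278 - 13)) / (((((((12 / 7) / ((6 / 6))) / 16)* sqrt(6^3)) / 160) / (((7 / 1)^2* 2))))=-109760* sqrt(6) / 23571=-11.41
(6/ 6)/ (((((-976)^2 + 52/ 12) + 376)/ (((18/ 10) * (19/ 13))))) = 513/ 185826485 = 0.00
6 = 6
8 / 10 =4 / 5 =0.80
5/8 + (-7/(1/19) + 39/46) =-24201/184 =-131.53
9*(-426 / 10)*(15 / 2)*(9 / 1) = -25879.50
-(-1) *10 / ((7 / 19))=190 / 7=27.14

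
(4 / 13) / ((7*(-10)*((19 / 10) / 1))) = -4 / 1729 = -0.00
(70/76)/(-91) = -5/494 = -0.01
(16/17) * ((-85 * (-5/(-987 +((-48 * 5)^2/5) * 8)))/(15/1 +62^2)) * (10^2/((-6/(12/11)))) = -80000/3870202677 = -0.00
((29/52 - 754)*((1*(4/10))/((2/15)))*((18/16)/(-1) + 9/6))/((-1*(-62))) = -352611/25792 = -13.67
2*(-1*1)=-2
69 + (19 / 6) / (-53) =21923 / 318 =68.94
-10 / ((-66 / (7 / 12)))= 35 / 396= 0.09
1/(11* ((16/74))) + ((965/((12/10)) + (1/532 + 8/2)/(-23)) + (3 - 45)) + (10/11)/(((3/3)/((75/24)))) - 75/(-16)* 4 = 633142843/807576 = 784.00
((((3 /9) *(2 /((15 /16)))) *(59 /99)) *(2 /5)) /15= 3776 /334125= 0.01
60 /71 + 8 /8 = 1.85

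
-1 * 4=-4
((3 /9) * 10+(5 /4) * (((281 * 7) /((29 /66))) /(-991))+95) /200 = 3196469 /6897360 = 0.46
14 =14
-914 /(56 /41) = -18737 /28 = -669.18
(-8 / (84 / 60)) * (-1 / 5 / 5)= 8 / 35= 0.23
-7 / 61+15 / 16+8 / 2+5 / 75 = 71581 / 14640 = 4.89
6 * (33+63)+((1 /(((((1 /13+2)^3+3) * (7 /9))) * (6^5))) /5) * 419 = 457647758303 /794525760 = 576.00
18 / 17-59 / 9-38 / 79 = -72253 / 12087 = -5.98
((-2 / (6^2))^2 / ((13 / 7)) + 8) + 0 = 33703 / 4212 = 8.00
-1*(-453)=453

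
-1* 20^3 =-8000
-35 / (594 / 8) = -140 / 297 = -0.47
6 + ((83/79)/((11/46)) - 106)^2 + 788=8395781450/755161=11117.87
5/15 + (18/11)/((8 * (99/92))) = 190/363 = 0.52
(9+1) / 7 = 10 / 7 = 1.43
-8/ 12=-2/ 3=-0.67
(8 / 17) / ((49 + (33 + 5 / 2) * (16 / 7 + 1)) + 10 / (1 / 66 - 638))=0.00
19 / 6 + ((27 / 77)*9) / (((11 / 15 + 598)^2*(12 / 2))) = 3.17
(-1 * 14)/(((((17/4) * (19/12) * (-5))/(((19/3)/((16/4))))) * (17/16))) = 896/1445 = 0.62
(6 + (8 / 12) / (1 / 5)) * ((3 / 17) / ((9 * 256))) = 7 / 9792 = 0.00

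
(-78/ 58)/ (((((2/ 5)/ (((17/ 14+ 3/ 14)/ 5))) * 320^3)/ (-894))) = 17433/ 665190400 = 0.00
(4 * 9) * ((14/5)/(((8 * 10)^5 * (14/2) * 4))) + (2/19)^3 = 65536061731/56188928000000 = 0.00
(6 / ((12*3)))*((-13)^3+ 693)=-250.67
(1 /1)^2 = 1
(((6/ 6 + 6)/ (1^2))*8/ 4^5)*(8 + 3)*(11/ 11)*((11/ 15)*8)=847/ 240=3.53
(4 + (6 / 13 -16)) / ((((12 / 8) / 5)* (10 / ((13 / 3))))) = -50 / 3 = -16.67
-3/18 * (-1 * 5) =5/6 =0.83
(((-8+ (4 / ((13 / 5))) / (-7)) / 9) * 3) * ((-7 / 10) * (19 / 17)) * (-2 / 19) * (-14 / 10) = 308 / 975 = 0.32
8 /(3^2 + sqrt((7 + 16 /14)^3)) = 0.25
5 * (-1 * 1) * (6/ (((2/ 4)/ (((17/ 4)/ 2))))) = -255/ 2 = -127.50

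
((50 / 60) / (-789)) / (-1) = 5 / 4734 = 0.00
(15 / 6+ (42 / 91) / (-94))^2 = 9296401 / 1493284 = 6.23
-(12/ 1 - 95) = 83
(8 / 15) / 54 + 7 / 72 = 347 / 3240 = 0.11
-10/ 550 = -1/ 55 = -0.02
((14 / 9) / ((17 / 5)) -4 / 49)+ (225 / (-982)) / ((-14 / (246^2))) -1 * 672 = 1173444269 / 3681027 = 318.78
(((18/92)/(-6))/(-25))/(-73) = -0.00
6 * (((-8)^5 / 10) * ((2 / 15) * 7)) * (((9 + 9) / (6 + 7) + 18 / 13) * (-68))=1123024896 / 325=3455461.22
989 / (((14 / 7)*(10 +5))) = 989 / 30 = 32.97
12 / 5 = 2.40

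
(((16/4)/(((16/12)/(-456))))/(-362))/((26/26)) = 684/181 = 3.78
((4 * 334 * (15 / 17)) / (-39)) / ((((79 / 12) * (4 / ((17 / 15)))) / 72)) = -96192 / 1027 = -93.66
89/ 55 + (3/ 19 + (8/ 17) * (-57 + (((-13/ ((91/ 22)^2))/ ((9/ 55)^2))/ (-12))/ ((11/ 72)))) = -5427572632/ 305540235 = -17.76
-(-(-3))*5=-15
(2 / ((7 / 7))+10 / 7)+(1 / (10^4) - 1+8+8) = 1290007 / 70000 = 18.43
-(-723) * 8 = 5784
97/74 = 1.31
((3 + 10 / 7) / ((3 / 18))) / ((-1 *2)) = -93 / 7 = -13.29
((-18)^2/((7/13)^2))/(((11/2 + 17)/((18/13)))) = 16848/245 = 68.77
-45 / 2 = -22.50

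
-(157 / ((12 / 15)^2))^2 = -15405625 / 256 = -60178.22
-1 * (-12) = 12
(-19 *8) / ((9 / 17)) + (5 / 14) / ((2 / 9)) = -71947 / 252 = -285.50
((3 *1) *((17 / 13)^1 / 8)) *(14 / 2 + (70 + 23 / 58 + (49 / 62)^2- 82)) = -22620795 / 11593504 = -1.95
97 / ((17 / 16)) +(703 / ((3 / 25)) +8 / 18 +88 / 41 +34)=37551547 / 6273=5986.22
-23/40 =-0.58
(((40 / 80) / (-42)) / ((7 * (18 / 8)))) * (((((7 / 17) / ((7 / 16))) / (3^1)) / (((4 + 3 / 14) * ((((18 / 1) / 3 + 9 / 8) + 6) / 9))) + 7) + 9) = -8944 / 737205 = -0.01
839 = 839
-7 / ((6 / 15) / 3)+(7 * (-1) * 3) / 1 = -147 / 2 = -73.50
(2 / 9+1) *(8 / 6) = 44 / 27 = 1.63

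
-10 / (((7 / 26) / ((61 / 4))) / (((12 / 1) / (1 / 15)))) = -713700 / 7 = -101957.14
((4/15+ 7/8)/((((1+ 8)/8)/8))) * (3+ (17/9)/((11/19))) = 135904/2673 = 50.84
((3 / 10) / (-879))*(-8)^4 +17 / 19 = -14007 / 27835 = -0.50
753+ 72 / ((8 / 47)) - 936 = 240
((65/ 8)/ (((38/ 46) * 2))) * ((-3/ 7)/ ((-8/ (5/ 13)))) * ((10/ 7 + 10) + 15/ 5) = 174225/ 119168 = 1.46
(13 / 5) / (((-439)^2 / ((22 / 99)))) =26 / 8672445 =0.00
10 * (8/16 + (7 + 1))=85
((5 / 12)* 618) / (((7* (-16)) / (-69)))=35535 / 224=158.64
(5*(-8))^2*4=6400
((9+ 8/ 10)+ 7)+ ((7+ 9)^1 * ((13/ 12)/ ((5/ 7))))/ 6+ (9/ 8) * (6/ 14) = 53743/ 2520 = 21.33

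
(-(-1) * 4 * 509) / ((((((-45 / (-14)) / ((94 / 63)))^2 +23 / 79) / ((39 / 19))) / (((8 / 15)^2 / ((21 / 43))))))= 15644763164672 / 31699522575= 493.53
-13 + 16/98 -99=-5480/49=-111.84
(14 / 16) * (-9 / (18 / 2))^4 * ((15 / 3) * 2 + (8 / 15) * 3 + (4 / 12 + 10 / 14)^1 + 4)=14.57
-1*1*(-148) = 148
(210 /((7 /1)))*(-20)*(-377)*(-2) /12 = -37700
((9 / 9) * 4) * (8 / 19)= 32 / 19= 1.68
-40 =-40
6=6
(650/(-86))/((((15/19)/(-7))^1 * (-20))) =-1729/516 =-3.35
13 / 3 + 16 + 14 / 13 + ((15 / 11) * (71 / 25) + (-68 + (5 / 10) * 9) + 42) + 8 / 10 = 19661 / 4290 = 4.58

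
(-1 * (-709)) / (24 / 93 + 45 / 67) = 1472593 / 1931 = 762.61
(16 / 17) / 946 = 8 / 8041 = 0.00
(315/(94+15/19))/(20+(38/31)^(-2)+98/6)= 3703860/41237497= 0.09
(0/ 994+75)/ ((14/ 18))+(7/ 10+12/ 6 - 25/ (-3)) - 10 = 20467/ 210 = 97.46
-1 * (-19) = 19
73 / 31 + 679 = 21122 / 31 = 681.35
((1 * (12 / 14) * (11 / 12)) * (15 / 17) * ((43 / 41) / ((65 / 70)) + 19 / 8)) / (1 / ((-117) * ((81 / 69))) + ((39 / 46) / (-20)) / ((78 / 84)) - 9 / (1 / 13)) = -4053003075 / 195268255252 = -0.02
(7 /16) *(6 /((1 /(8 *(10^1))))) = 210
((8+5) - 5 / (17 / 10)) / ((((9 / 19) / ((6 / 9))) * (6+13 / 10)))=7220 / 3723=1.94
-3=-3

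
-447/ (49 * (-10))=447/ 490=0.91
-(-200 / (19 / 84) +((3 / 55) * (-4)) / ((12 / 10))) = 184838 / 209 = 884.39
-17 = -17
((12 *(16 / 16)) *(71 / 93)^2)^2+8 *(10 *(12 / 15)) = 938534992 / 8311689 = 112.92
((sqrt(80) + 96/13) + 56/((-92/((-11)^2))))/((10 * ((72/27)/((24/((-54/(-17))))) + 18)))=-168419/466440 + 17 * sqrt(5)/780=-0.31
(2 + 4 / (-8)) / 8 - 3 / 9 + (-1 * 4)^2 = 761 / 48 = 15.85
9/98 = 0.09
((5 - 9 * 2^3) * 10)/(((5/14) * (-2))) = 938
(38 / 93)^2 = 1444 / 8649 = 0.17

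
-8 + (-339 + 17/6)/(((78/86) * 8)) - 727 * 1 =-1462651/1872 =-781.33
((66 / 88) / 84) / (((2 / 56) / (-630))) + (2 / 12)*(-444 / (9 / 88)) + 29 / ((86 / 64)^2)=-28788763 / 33282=-864.99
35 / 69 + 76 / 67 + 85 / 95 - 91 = -7770385 / 87837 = -88.46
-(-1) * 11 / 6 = 11 / 6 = 1.83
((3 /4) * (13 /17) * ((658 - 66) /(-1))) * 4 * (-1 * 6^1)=138528 /17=8148.71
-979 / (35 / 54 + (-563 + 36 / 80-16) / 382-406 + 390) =201948120 / 3479197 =58.04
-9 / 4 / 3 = -3 / 4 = -0.75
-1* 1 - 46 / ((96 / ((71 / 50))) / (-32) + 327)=-26333 / 23067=-1.14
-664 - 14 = -678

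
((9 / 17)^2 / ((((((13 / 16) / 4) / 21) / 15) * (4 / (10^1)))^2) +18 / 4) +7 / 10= 1028766069866 / 244205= 4212715.01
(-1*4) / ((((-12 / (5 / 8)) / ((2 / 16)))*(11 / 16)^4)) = 5120 / 43923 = 0.12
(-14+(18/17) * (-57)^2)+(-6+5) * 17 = 57955/17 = 3409.12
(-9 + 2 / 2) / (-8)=1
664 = 664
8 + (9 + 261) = 278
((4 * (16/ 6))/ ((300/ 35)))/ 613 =56/ 27585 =0.00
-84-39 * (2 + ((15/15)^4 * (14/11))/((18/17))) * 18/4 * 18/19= -128823/209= -616.38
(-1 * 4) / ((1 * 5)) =-4 / 5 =-0.80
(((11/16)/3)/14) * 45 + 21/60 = 1217/1120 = 1.09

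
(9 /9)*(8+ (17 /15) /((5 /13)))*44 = 36124 /75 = 481.65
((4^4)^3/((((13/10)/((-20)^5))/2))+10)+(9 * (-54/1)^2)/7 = -7516192767657918/91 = -82595524919317.78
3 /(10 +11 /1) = 1 /7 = 0.14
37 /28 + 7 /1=233 /28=8.32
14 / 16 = 7 / 8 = 0.88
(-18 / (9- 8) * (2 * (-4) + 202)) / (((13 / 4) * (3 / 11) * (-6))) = 8536 / 13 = 656.62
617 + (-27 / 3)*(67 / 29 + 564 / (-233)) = 4175774 / 6757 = 617.99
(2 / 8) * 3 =3 / 4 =0.75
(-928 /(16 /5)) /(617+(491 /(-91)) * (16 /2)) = -26390 /52219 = -0.51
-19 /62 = -0.31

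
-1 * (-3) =3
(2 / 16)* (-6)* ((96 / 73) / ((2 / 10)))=-360 / 73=-4.93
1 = 1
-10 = -10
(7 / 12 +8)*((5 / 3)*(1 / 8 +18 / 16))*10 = 178.82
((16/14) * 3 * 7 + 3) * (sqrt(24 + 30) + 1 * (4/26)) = 54/13 + 81 * sqrt(6) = 202.56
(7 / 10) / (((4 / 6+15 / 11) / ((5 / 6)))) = 0.29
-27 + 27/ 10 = -243/ 10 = -24.30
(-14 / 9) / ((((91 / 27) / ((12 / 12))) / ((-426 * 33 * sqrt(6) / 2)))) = 42174 * sqrt(6) / 13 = 7946.52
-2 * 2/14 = -2/7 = -0.29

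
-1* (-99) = 99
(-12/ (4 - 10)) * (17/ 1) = 34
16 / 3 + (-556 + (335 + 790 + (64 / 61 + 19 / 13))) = 1372312 / 2379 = 576.84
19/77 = 0.25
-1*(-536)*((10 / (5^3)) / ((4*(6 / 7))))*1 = 938 / 75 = 12.51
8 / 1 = 8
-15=-15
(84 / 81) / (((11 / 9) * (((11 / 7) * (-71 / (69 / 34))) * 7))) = -322 / 146047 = -0.00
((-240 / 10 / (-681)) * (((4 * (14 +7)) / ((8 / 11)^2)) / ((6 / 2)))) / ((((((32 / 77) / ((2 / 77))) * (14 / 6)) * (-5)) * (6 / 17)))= -2057 / 72640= -0.03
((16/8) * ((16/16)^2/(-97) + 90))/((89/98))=1710884/8633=198.18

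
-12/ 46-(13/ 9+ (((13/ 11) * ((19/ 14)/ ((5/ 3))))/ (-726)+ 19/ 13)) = -1587324803/ 501440940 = -3.17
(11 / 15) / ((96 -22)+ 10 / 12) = 22 / 2245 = 0.01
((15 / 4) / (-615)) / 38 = -1 / 6232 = -0.00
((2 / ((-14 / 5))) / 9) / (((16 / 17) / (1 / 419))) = -85 / 422352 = -0.00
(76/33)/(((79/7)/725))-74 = 192782/2607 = 73.95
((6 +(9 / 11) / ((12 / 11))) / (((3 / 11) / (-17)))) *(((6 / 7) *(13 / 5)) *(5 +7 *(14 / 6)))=-700128 / 35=-20003.66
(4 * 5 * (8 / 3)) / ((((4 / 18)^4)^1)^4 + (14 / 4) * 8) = 24706935851357880 / 12971141321979271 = 1.90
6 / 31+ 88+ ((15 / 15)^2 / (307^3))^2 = 2288910245363160797 / 25953261743327719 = 88.19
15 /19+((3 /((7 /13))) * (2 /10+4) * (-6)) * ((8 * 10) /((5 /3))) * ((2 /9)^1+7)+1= -924734 /19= -48670.21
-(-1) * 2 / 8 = 1 / 4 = 0.25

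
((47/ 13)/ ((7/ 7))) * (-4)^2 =752/ 13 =57.85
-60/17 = -3.53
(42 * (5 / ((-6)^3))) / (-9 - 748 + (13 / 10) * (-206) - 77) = 25 / 28332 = 0.00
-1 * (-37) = 37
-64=-64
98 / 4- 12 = 12.50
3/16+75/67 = 1401/1072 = 1.31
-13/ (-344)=13/ 344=0.04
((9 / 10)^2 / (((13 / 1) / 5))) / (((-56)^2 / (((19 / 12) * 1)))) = 513 / 3261440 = 0.00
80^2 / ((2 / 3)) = 9600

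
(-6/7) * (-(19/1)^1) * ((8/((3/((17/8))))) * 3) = 1938/7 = 276.86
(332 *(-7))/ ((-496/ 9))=5229/ 124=42.17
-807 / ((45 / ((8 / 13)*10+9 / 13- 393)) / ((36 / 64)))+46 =204949 / 52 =3941.33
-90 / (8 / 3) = -135 / 4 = -33.75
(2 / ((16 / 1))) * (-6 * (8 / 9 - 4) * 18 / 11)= 42 / 11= 3.82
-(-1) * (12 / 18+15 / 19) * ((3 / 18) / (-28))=-83 / 9576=-0.01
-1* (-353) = 353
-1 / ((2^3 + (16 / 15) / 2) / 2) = -0.23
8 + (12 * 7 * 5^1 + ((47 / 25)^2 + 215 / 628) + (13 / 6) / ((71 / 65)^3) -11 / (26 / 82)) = 2185171711395433 / 5478722632500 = 398.85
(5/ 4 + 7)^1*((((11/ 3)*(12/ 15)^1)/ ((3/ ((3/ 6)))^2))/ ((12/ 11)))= 1331/ 2160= 0.62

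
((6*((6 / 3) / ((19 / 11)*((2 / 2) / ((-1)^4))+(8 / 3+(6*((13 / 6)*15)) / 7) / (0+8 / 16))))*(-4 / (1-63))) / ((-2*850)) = -1386 / 191050675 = -0.00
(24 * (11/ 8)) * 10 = 330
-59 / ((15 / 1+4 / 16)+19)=-1.72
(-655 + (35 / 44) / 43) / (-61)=1239225 / 115412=10.74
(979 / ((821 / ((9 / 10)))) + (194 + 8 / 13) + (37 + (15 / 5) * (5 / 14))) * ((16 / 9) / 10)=698577784 / 16809975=41.56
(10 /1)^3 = 1000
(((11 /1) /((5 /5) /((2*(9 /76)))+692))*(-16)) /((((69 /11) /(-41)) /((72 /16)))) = 535788 /72059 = 7.44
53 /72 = 0.74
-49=-49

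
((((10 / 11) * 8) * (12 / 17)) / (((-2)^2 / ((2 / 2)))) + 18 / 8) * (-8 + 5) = -7929 / 748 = -10.60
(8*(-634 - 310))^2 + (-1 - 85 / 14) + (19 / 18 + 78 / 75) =57032699.02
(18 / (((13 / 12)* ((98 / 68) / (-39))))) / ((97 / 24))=-528768 / 4753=-111.25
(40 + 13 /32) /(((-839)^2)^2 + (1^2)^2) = 1293 /15856152775744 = 0.00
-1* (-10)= 10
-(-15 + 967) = -952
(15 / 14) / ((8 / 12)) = 45 / 28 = 1.61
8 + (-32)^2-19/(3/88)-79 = 1187/3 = 395.67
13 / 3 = 4.33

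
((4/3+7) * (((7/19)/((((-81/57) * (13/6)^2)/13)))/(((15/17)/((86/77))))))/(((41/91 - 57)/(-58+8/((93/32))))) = -525822920/71068833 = -7.40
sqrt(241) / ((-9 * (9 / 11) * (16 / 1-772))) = 11 * sqrt(241) / 61236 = 0.00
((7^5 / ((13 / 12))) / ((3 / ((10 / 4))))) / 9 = 168070 / 117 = 1436.50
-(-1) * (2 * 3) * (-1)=-6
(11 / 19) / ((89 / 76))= 0.49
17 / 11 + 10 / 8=123 / 44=2.80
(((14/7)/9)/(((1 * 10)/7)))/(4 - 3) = 7/45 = 0.16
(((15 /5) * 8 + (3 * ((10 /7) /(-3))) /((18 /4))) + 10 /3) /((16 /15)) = 4255 /168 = 25.33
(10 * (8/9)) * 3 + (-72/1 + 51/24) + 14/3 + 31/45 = -13627/360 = -37.85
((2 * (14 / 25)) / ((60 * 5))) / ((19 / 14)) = 98 / 35625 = 0.00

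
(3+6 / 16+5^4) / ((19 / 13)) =65351 / 152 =429.94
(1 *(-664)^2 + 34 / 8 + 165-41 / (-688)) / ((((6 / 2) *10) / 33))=3337982263 / 6880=485171.84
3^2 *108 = 972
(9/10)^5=59049/100000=0.59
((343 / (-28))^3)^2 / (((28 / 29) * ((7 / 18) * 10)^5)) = 201464618229 / 51200000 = 3934.86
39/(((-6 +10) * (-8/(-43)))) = 52.41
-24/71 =-0.34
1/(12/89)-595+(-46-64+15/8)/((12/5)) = -60733/96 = -632.64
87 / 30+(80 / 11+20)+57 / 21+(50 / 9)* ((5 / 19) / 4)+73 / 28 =9443281 / 263340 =35.86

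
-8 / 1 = -8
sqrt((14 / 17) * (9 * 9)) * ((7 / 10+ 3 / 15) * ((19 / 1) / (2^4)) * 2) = 1539 * sqrt(238) / 1360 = 17.46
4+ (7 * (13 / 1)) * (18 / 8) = 835 / 4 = 208.75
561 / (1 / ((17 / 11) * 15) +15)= 143055 / 3836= 37.29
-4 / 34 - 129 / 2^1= -2197 / 34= -64.62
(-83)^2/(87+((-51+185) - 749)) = -6889/528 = -13.05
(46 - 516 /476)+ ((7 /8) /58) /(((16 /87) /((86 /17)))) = 690481 /15232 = 45.33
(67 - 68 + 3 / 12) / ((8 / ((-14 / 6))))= 7 / 32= 0.22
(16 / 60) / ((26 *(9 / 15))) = 2 / 117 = 0.02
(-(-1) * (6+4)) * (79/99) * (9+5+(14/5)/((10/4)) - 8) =28124/495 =56.82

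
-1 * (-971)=971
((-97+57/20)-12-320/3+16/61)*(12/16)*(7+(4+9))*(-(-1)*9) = -7001541/244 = -28694.84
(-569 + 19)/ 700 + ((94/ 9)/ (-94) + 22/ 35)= -169/ 630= -0.27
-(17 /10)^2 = -289 /100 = -2.89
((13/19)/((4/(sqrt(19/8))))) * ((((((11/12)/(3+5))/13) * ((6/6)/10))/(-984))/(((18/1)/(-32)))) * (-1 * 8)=-11 * sqrt(38)/20191680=-0.00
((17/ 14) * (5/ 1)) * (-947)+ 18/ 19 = -1529153/ 266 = -5748.70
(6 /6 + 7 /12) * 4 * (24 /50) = 76 /25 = 3.04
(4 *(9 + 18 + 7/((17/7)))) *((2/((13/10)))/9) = 40640/1989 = 20.43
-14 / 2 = -7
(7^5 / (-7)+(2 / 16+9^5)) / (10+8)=453185 / 144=3147.12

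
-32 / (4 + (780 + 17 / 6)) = -192 / 4721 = -0.04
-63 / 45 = -7 / 5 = -1.40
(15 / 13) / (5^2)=3 / 65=0.05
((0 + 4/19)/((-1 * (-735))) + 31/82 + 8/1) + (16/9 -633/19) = -79562521/3435390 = -23.16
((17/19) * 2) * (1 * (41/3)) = 1394/57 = 24.46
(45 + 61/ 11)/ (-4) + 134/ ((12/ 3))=459/ 22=20.86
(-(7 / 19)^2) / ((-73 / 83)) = 4067 / 26353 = 0.15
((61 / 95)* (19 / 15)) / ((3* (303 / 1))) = 61 / 68175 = 0.00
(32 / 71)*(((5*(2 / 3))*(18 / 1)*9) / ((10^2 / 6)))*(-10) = -10368 / 71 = -146.03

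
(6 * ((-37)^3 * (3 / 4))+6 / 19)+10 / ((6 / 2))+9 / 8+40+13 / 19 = -5469433 / 24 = -227893.04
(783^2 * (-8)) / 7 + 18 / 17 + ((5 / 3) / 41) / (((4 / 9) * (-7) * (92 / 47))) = -700672.09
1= 1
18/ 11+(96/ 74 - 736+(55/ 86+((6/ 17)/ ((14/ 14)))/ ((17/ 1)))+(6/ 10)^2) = -185126721173/ 252889450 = -732.05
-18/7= -2.57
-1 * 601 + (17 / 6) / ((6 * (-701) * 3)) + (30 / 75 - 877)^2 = 767826.56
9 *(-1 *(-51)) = 459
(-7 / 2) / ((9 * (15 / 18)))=-7 / 15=-0.47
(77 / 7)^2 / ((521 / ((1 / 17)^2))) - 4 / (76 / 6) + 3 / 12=-743649 / 11443244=-0.06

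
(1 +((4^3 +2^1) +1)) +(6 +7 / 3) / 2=433 / 6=72.17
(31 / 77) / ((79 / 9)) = 279 / 6083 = 0.05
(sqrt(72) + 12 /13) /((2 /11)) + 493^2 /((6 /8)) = 33 * sqrt(2) + 12638746 /39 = 324117.08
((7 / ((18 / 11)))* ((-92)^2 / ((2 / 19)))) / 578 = 1547854 / 2601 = 595.10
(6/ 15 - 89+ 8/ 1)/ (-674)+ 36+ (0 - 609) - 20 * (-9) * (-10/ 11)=-27302677/ 37070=-736.52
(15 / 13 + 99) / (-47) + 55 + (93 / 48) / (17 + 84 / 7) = 15007533 / 283504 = 52.94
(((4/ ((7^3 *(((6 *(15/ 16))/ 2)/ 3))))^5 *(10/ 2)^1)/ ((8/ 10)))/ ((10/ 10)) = 268435456/ 144207180864518625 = 0.00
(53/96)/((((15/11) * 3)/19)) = 2.56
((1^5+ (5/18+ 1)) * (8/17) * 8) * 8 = 10496/153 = 68.60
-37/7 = -5.29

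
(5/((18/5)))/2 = 25/36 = 0.69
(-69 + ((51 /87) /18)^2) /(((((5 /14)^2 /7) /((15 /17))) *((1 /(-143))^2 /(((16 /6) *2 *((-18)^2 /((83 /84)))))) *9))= -236313004221502208 /17799765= -13276186748.62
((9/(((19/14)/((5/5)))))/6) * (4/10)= 42/95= 0.44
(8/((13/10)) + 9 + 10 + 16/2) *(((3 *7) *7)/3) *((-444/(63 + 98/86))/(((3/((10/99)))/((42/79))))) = -1344013160/6676527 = -201.30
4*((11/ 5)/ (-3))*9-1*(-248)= 221.60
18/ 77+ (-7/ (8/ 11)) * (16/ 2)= -5911/ 77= -76.77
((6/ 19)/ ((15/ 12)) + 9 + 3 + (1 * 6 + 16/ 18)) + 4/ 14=116272/ 5985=19.43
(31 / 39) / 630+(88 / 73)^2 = 1.45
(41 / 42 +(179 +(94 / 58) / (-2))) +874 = 641378 / 609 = 1053.17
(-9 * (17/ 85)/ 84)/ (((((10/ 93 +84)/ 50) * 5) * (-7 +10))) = -93/ 109508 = -0.00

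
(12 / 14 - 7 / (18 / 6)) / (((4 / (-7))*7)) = 31 / 84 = 0.37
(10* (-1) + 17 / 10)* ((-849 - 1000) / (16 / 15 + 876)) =17.50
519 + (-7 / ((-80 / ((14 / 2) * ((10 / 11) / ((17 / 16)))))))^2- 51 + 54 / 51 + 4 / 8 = 32859213 / 69938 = 469.83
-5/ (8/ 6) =-15/ 4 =-3.75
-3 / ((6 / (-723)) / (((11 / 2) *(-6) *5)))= -59647.50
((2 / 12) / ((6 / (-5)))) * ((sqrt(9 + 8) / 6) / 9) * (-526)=1315 * sqrt(17) / 972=5.58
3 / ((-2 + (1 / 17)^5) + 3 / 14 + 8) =59633994 / 123527573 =0.48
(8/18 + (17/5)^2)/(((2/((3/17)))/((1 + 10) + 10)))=18907/850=22.24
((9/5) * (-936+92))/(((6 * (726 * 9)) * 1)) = -211/5445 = -0.04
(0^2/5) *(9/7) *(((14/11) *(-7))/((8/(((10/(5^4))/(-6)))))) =0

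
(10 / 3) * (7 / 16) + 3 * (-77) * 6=-33229 / 24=-1384.54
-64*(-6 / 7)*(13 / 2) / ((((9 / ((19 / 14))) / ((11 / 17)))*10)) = 43472 / 12495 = 3.48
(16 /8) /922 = 1 /461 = 0.00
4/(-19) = -4/19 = -0.21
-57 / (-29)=57 / 29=1.97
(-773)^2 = 597529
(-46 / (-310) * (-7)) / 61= -161 / 9455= -0.02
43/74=0.58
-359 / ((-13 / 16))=5744 / 13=441.85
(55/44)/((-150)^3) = -1/2700000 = -0.00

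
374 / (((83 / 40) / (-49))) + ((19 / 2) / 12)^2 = -422201077 / 47808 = -8831.18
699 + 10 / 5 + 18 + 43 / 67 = 48216 / 67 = 719.64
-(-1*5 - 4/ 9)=49/ 9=5.44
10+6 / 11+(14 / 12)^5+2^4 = 2455469 / 85536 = 28.71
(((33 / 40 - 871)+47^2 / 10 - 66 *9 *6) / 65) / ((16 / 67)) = -11291577 / 41600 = -271.43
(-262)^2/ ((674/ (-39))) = -1338558/ 337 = -3971.98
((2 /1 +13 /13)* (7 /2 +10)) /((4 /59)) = 4779 /8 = 597.38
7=7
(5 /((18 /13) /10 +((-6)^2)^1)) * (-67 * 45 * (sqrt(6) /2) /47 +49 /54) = 15925 /126846 - 108875 * sqrt(6) /24534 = -10.74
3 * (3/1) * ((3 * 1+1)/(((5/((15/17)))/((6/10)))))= 324/85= 3.81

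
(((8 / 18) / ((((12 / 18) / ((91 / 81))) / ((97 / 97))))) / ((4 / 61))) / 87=5551 / 42282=0.13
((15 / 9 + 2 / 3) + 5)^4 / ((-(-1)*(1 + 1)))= 117128 / 81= 1446.02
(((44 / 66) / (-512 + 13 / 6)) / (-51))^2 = 16 / 24338808081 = 0.00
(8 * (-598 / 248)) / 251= -598 / 7781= -0.08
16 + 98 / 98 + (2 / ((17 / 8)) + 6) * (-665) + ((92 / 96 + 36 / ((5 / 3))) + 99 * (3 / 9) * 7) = -8864461 / 2040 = -4345.32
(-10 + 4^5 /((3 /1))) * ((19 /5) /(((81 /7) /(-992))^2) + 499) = 926938079326 /98415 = 9418666.66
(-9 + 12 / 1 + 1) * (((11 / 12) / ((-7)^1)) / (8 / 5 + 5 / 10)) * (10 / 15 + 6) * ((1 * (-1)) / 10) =220 / 1323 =0.17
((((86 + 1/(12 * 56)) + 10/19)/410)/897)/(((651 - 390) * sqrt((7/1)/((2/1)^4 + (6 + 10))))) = 1104787 * sqrt(14)/2144755201680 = 0.00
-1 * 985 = -985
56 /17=3.29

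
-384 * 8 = -3072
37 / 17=2.18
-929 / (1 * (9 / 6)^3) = -7432 / 27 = -275.26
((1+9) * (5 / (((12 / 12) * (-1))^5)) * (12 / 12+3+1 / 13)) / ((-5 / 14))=7420 / 13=570.77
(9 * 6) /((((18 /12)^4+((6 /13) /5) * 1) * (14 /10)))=93600 /12509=7.48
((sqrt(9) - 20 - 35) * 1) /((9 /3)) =-52 /3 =-17.33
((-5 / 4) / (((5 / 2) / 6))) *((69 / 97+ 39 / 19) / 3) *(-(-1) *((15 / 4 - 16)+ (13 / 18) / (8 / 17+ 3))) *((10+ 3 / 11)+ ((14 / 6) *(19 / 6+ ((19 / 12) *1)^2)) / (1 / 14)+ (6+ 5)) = 3553327719937 / 516718224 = 6876.72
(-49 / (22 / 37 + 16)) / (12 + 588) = -1813 / 368400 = -0.00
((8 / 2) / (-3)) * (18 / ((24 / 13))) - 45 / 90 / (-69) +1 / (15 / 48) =-6757 / 690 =-9.79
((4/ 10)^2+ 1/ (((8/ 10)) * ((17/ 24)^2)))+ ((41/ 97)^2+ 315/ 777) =8137909448/ 2515260925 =3.24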